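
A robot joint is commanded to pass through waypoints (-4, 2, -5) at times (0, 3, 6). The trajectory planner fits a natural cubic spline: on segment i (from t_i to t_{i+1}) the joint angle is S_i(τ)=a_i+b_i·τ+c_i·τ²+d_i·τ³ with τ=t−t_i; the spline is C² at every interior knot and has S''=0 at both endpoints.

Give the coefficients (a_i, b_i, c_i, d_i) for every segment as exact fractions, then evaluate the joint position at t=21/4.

  seg 0: a=-4 b=37/12 c=0 d=-13/108
  seg 1: a=2 b=-1/6 c=-13/12 d=13/108
S(21/4) = -637/256

Δ: Δ0=2, Δ1=-7/3
row 1: diag=12, rhs=-26; c'=1/4, d'=-13/6
back: M1=-13/6
M: M0=0, M1=-13/6, M2=0
seg 0: a=-4, c=M0/2=0, d=(M1−M0)/(6·3)=-13/108, b=Δ0−h0·(2M0+M1)/6=37/12
seg 1: a=2, c=M1/2=-13/12, d=(M2−M1)/(6·3)=13/108, b=Δ1−h1·(2M1+M2)/6=-1/6
t_q=21/4 → seg 1, τ=9/4; S=2+-1/6·τ+-13/12·τ²+13/108·τ³=-637/256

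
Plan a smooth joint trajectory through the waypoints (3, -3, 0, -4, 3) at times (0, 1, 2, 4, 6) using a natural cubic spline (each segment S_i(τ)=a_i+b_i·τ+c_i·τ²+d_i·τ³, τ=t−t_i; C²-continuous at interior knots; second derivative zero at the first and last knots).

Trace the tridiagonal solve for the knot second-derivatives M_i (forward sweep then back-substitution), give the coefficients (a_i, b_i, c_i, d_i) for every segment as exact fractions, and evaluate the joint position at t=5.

Δ: Δ0=-6, Δ1=3, Δ2=-2, Δ3=7/2
row 1: diag=4, rhs=54; c'=1/4, d'=27/2
row 2: denom=6−1·1/4=23/4; d'=(-30−1·27/2)/(23/4)=-174/23
row 3: denom=8−2·8/23=168/23; d'=(33−2·-174/23)/(168/23)=369/56
back: M3=369/56
back: M2=-174/23−8/23·369/56=-69/7
back: M1=27/2−1/4·-69/7=447/28
M: M0=0, M1=447/28, M2=-69/7, M3=369/56, M4=0
seg 0: a=3, c=M0/2=0, d=(M1−M0)/(6·1)=149/56, b=Δ0−h0·(2M0+M1)/6=-485/56
seg 1: a=-3, c=M1/2=447/56, d=(M2−M1)/(6·1)=-241/56, b=Δ1−h1·(2M1+M2)/6=-19/28
seg 2: a=0, c=M2/2=-69/14, d=(M3−M2)/(6·2)=307/224, b=Δ2−h2·(2M2+M3)/6=19/8
seg 3: a=-4, c=M3/2=369/112, d=(M4−M3)/(6·2)=-123/224, b=Δ3−h3·(2M3+M4)/6=-25/28
t_q=5 → seg 3, τ=1; S=-4+-25/28·τ+369/112·τ²+-123/224·τ³=-481/224

  seg 0: a=3 b=-485/56 c=0 d=149/56
  seg 1: a=-3 b=-19/28 c=447/56 d=-241/56
  seg 2: a=0 b=19/8 c=-69/14 d=307/224
  seg 3: a=-4 b=-25/28 c=369/112 d=-123/224
S(5) = -481/224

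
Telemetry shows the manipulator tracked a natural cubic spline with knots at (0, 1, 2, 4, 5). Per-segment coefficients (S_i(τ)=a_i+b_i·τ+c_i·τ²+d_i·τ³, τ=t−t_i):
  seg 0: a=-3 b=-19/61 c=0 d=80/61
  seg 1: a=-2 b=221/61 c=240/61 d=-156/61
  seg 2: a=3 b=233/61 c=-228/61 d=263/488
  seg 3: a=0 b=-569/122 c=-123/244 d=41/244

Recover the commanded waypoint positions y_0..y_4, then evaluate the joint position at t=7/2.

y_0 = S_0(0) = a_0 = -3
y_1 = S_1(0) = a_1 = -2
y_2 = S_2(0) = a_2 = 3
y_3 = S_3(0) = a_3 = 0
y_4 = S_3(1) = -5
t_q=7/2 is in segment 2 (τ=3/2); S_2(τ)=8349/3904

y_0=-3 y_1=-2 y_2=3 y_3=0 y_4=-5
S(7/2) = 8349/3904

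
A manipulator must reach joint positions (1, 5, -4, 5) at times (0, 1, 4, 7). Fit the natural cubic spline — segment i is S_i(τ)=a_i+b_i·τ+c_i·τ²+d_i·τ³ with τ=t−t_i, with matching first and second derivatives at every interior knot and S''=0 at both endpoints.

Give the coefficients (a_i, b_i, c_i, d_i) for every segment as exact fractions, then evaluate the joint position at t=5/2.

Δ: Δ0=4, Δ1=-3, Δ2=3
row 1: diag=8, rhs=-42; c'=3/8, d'=-21/4
row 2: denom=12−3·3/8=87/8; d'=(36−3·-21/4)/(87/8)=138/29
back: M2=138/29
back: M1=-21/4−3/8·138/29=-204/29
M: M0=0, M1=-204/29, M2=138/29, M3=0
seg 0: a=1, c=M0/2=0, d=(M1−M0)/(6·1)=-34/29, b=Δ0−h0·(2M0+M1)/6=150/29
seg 1: a=5, c=M1/2=-102/29, d=(M2−M1)/(6·3)=19/29, b=Δ1−h1·(2M1+M2)/6=48/29
seg 2: a=-4, c=M2/2=69/29, d=(M3−M2)/(6·3)=-23/87, b=Δ2−h2·(2M2+M3)/6=-51/29
t_q=5/2 → seg 1, τ=3/2; S=5+48/29·τ+-102/29·τ²+19/29·τ³=413/232

  seg 0: a=1 b=150/29 c=0 d=-34/29
  seg 1: a=5 b=48/29 c=-102/29 d=19/29
  seg 2: a=-4 b=-51/29 c=69/29 d=-23/87
S(5/2) = 413/232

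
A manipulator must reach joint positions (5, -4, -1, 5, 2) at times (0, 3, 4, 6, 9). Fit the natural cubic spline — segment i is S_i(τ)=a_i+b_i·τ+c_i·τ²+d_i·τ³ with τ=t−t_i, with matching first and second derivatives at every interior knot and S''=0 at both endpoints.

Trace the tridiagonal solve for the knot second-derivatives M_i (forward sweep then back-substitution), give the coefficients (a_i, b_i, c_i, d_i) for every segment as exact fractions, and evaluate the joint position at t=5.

  seg 0: a=5 b=-383/73 c=0 d=164/657
  seg 1: a=-4 b=109/73 c=164/73 d=-54/73
  seg 2: a=-1 b=275/73 c=2/73 d=-15/73
  seg 3: a=5 b=103/73 c=-88/73 d=88/657
S(5) = 189/73

Δ: Δ0=-3, Δ1=3, Δ2=3, Δ3=-1
row 1: diag=8, rhs=36; c'=1/8, d'=9/2
row 2: denom=6−1·1/8=47/8; d'=(0−1·9/2)/(47/8)=-36/47
row 3: denom=10−2·16/47=438/47; d'=(-24−2·-36/47)/(438/47)=-176/73
back: M3=-176/73
back: M2=-36/47−16/47·-176/73=4/73
back: M1=9/2−1/8·4/73=328/73
M: M0=0, M1=328/73, M2=4/73, M3=-176/73, M4=0
seg 0: a=5, c=M0/2=0, d=(M1−M0)/(6·3)=164/657, b=Δ0−h0·(2M0+M1)/6=-383/73
seg 1: a=-4, c=M1/2=164/73, d=(M2−M1)/(6·1)=-54/73, b=Δ1−h1·(2M1+M2)/6=109/73
seg 2: a=-1, c=M2/2=2/73, d=(M3−M2)/(6·2)=-15/73, b=Δ2−h2·(2M2+M3)/6=275/73
seg 3: a=5, c=M3/2=-88/73, d=(M4−M3)/(6·3)=88/657, b=Δ3−h3·(2M3+M4)/6=103/73
t_q=5 → seg 2, τ=1; S=-1+275/73·τ+2/73·τ²+-15/73·τ³=189/73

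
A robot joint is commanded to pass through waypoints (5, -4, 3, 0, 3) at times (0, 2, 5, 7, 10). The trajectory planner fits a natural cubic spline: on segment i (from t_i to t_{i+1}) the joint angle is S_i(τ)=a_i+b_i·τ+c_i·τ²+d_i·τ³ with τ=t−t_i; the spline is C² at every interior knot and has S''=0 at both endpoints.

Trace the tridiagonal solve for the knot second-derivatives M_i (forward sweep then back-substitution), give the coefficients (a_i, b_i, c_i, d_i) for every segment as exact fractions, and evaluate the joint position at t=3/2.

Δ: Δ0=-9/2, Δ1=7/3, Δ2=-3/2, Δ3=1
row 1: diag=10, rhs=41; c'=3/10, d'=41/10
row 2: denom=10−3·3/10=91/10; d'=(-23−3·41/10)/(91/10)=-353/91
row 3: denom=10−2·20/91=870/91; d'=(15−2·-353/91)/(870/91)=2071/870
back: M3=2071/870
back: M2=-353/91−20/91·2071/870=-383/87
back: M1=41/10−3/10·-383/87=786/145
M: M0=0, M1=786/145, M2=-383/87, M3=2071/870, M4=0
seg 0: a=5, c=M0/2=0, d=(M1−M0)/(6·2)=131/290, b=Δ0−h0·(2M0+M1)/6=-1829/290
seg 1: a=-4, c=M1/2=393/145, d=(M2−M1)/(6·3)=-4273/7830, b=Δ1−h1·(2M1+M2)/6=-257/290
seg 2: a=3, c=M2/2=-383/174, d=(M3−M2)/(6·2)=1967/3480, b=Δ2−h2·(2M2+M3)/6=93/145
seg 3: a=0, c=M3/2=2071/1740, d=(M4−M3)/(6·3)=-2071/15660, b=Δ3−h3·(2M3+M4)/6=-1201/870
t_q=3/2 → seg 0, τ=3/2; S=5+-1829/290·τ+0·τ²+131/290·τ³=-6811/2320

  seg 0: a=5 b=-1829/290 c=0 d=131/290
  seg 1: a=-4 b=-257/290 c=393/145 d=-4273/7830
  seg 2: a=3 b=93/145 c=-383/174 d=1967/3480
  seg 3: a=0 b=-1201/870 c=2071/1740 d=-2071/15660
S(3/2) = -6811/2320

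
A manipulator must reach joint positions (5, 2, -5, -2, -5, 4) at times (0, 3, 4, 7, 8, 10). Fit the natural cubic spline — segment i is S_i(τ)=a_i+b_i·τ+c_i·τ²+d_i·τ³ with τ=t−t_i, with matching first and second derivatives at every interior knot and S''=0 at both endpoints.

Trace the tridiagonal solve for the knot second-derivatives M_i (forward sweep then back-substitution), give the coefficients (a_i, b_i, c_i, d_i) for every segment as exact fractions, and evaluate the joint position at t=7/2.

Δ: Δ0=-1, Δ1=-7, Δ2=1, Δ3=-3, Δ4=9/2
row 1: diag=8, rhs=-36; c'=1/8, d'=-9/2
row 2: denom=8−1·1/8=63/8; d'=(48−1·-9/2)/(63/8)=20/3
row 3: denom=8−3·8/21=48/7; d'=(-24−3·20/3)/(48/7)=-77/12
row 4: denom=6−1·7/48=281/48; d'=(45−1·-77/12)/(281/48)=2468/281
back: M4=2468/281
back: M3=-77/12−7/48·2468/281=-2163/281
back: M2=20/3−8/21·-2163/281=8092/843
back: M1=-9/2−1/8·8092/843=-4805/843
M: M0=0, M1=-4805/843, M2=8092/843, M3=-2163/281, M4=2468/281, M5=0
seg 0: a=5, c=M0/2=0, d=(M1−M0)/(6·3)=-4805/15174, b=Δ0−h0·(2M0+M1)/6=3119/1686
seg 1: a=2, c=M1/2=-4805/1686, d=(M2−M1)/(6·1)=1433/562, b=Δ1−h1·(2M1+M2)/6=-5648/843
seg 2: a=-5, c=M2/2=4046/843, d=(M3−M2)/(6·3)=-14581/15174, b=Δ2−h2·(2M2+M3)/6=-8009/1686
seg 3: a=-2, c=M3/2=-2163/562, d=(M4−M3)/(6·1)=4631/1686, b=Δ3−h3·(2M3+M4)/6=-1600/843
seg 4: a=-5, c=M4/2=1234/281, d=(M5−M4)/(6·2)=-617/843, b=Δ4−h4·(2M4+M5)/6=-2285/1686
t_q=7/2 → seg 1, τ=1/2; S=2+-5648/843·τ+-4805/1686·τ²+1433/562·τ³=-23519/13488

  seg 0: a=5 b=3119/1686 c=0 d=-4805/15174
  seg 1: a=2 b=-5648/843 c=-4805/1686 d=1433/562
  seg 2: a=-5 b=-8009/1686 c=4046/843 d=-14581/15174
  seg 3: a=-2 b=-1600/843 c=-2163/562 d=4631/1686
  seg 4: a=-5 b=-2285/1686 c=1234/281 d=-617/843
S(7/2) = -23519/13488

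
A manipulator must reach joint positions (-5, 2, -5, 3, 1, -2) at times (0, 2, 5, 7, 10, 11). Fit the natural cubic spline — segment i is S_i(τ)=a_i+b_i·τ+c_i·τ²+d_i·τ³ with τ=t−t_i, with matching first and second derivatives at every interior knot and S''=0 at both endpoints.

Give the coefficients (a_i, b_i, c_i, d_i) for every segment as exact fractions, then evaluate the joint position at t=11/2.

  seg 0: a=-5 b=64931/12282 c=0 d=-2743/6141
  seg 1: a=2 b=-901/12282 c=-5486/2047 d=70991/110538
  seg 2: a=-5 b=7288/6141 c=38075/12282 d=-6933/8188
  seg 3: a=3 b=21041/6141 c=-12161/6141 d=11348/55269
  seg 4: a=1 b=-17881/6141 c=-271/2047 d=271/6141
S(11/2) = -244817/65504

Δ: Δ0=7/2, Δ1=-7/3, Δ2=4, Δ3=-2/3, Δ4=-3
row 1: diag=10, rhs=-35; c'=3/10, d'=-7/2
row 2: denom=10−3·3/10=91/10; d'=(38−3·-7/2)/(91/10)=485/91
row 3: denom=10−2·20/91=870/91; d'=(-28−2·485/91)/(870/91)=-1759/435
row 4: denom=8−3·91/290=2047/290; d'=(-14−3·-1759/435)/(2047/290)=-542/2047
back: M4=-542/2047
back: M3=-1759/435−91/290·-542/2047=-24322/6141
back: M2=485/91−20/91·-24322/6141=38075/6141
back: M1=-7/2−3/10·38075/6141=-10972/2047
M: M0=0, M1=-10972/2047, M2=38075/6141, M3=-24322/6141, M4=-542/2047, M5=0
seg 0: a=-5, c=M0/2=0, d=(M1−M0)/(6·2)=-2743/6141, b=Δ0−h0·(2M0+M1)/6=64931/12282
seg 1: a=2, c=M1/2=-5486/2047, d=(M2−M1)/(6·3)=70991/110538, b=Δ1−h1·(2M1+M2)/6=-901/12282
seg 2: a=-5, c=M2/2=38075/12282, d=(M3−M2)/(6·2)=-6933/8188, b=Δ2−h2·(2M2+M3)/6=7288/6141
seg 3: a=3, c=M3/2=-12161/6141, d=(M4−M3)/(6·3)=11348/55269, b=Δ3−h3·(2M3+M4)/6=21041/6141
seg 4: a=1, c=M4/2=-271/2047, d=(M5−M4)/(6·1)=271/6141, b=Δ4−h4·(2M4+M5)/6=-17881/6141
t_q=11/2 → seg 2, τ=1/2; S=-5+7288/6141·τ+38075/12282·τ²+-6933/8188·τ³=-244817/65504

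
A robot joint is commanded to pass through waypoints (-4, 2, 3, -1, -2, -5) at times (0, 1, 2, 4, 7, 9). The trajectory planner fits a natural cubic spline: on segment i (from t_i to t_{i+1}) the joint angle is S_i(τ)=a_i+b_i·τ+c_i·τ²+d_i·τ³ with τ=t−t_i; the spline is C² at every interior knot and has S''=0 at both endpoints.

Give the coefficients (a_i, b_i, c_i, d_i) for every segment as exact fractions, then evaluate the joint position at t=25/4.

Δ: Δ0=6, Δ1=1, Δ2=-2, Δ3=-1/3, Δ4=-3/2
row 1: diag=4, rhs=-30; c'=1/4, d'=-15/2
row 2: denom=6−1·1/4=23/4; d'=(-18−1·-15/2)/(23/4)=-42/23
row 3: denom=10−2·8/23=214/23; d'=(10−2·-42/23)/(214/23)=157/107
row 4: denom=10−3·69/214=1933/214; d'=(-7−3·157/107)/(1933/214)=-2440/1933
back: M4=-2440/1933
back: M3=157/107−69/214·-2440/1933=3623/1933
back: M2=-42/23−8/23·3623/1933=-4790/1933
back: M1=-15/2−1/4·-4790/1933=-13300/1933
M: M0=0, M1=-13300/1933, M2=-4790/1933, M3=3623/1933, M4=-2440/1933, M5=0
seg 0: a=-4, c=M0/2=0, d=(M1−M0)/(6·1)=-6650/5799, b=Δ0−h0·(2M0+M1)/6=41444/5799
seg 1: a=2, c=M1/2=-6650/1933, d=(M2−M1)/(6·1)=4255/5799, b=Δ1−h1·(2M1+M2)/6=21494/5799
seg 2: a=3, c=M2/2=-2395/1933, d=(M3−M2)/(6·2)=8413/23196, b=Δ2−h2·(2M2+M3)/6=-5641/5799
seg 3: a=-1, c=M3/2=3623/3866, d=(M4−M3)/(6·3)=-2021/11598, b=Δ3−h3·(2M3+M4)/6=-9142/5799
seg 4: a=-2, c=M4/2=-1220/1933, d=(M5−M4)/(6·2)=610/5799, b=Δ4−h4·(2M4+M5)/6=-7637/11598
t_q=25/4 → seg 3, τ=9/4; S=-1+-9142/5799·τ+3623/3866·τ²+-2021/11598·τ³=-442307/247424

  seg 0: a=-4 b=41444/5799 c=0 d=-6650/5799
  seg 1: a=2 b=21494/5799 c=-6650/1933 d=4255/5799
  seg 2: a=3 b=-5641/5799 c=-2395/1933 d=8413/23196
  seg 3: a=-1 b=-9142/5799 c=3623/3866 d=-2021/11598
  seg 4: a=-2 b=-7637/11598 c=-1220/1933 d=610/5799
S(25/4) = -442307/247424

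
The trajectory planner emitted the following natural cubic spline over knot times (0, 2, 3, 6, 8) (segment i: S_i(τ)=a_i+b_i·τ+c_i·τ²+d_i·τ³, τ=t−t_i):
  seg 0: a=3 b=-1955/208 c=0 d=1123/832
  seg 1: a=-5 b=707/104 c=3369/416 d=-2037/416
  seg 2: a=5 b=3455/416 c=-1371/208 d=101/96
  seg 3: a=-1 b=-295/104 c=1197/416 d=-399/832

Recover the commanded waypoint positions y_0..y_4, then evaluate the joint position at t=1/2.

y_0=3 y_1=-5 y_2=5 y_3=-1 y_4=1
S(1/2) = -10189/6656

y_0 = S_0(0) = a_0 = 3
y_1 = S_1(0) = a_1 = -5
y_2 = S_2(0) = a_2 = 5
y_3 = S_3(0) = a_3 = -1
y_4 = S_3(2) = 1
t_q=1/2 is in segment 0 (τ=1/2); S_0(τ)=-10189/6656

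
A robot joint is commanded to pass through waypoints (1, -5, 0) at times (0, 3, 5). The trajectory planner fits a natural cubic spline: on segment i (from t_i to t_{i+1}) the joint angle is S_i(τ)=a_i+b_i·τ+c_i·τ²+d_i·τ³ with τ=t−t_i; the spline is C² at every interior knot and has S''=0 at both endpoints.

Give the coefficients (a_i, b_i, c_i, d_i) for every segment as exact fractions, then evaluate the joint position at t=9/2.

  seg 0: a=1 b=-67/20 c=0 d=3/20
  seg 1: a=-5 b=7/10 c=27/20 d=-9/40
S(9/2) = -107/64

Δ: Δ0=-2, Δ1=5/2
row 1: diag=10, rhs=27; c'=1/5, d'=27/10
back: M1=27/10
M: M0=0, M1=27/10, M2=0
seg 0: a=1, c=M0/2=0, d=(M1−M0)/(6·3)=3/20, b=Δ0−h0·(2M0+M1)/6=-67/20
seg 1: a=-5, c=M1/2=27/20, d=(M2−M1)/(6·2)=-9/40, b=Δ1−h1·(2M1+M2)/6=7/10
t_q=9/2 → seg 1, τ=3/2; S=-5+7/10·τ+27/20·τ²+-9/40·τ³=-107/64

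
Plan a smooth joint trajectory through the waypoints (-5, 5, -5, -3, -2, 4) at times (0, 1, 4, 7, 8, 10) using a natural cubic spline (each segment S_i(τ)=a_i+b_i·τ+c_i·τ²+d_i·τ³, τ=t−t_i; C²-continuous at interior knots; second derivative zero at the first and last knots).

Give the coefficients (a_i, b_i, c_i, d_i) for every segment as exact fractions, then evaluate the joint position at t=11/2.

  seg 0: a=-5 b=43934/3657 c=0 d=-7364/3657
  seg 1: a=5 b=21842/3657 c=-7364/1219 d=10748/10971
  seg 2: a=-5 b=-13978/3657 c=3384/1219 d=-520/1219
  seg 3: a=-3 b=4814/3657 c=-1296/1219 d=2731/3657
  seg 4: a=-2 b=5231/3657 c=1435/1219 d=-1435/7314
S(11/2) = -7225/1219

Δ: Δ0=10, Δ1=-10/3, Δ2=2/3, Δ3=1, Δ4=3
row 1: diag=8, rhs=-80; c'=3/8, d'=-10
row 2: denom=12−3·3/8=87/8; d'=(24−3·-10)/(87/8)=144/29
row 3: denom=8−3·8/29=208/29; d'=(2−3·144/29)/(208/29)=-187/104
row 4: denom=6−1·29/208=1219/208; d'=(12−1·-187/104)/(1219/208)=2870/1219
back: M4=2870/1219
back: M3=-187/104−29/208·2870/1219=-2592/1219
back: M2=144/29−8/29·-2592/1219=6768/1219
back: M1=-10−3/8·6768/1219=-14728/1219
M: M0=0, M1=-14728/1219, M2=6768/1219, M3=-2592/1219, M4=2870/1219, M5=0
seg 0: a=-5, c=M0/2=0, d=(M1−M0)/(6·1)=-7364/3657, b=Δ0−h0·(2M0+M1)/6=43934/3657
seg 1: a=5, c=M1/2=-7364/1219, d=(M2−M1)/(6·3)=10748/10971, b=Δ1−h1·(2M1+M2)/6=21842/3657
seg 2: a=-5, c=M2/2=3384/1219, d=(M3−M2)/(6·3)=-520/1219, b=Δ2−h2·(2M2+M3)/6=-13978/3657
seg 3: a=-3, c=M3/2=-1296/1219, d=(M4−M3)/(6·1)=2731/3657, b=Δ3−h3·(2M3+M4)/6=4814/3657
seg 4: a=-2, c=M4/2=1435/1219, d=(M5−M4)/(6·2)=-1435/7314, b=Δ4−h4·(2M4+M5)/6=5231/3657
t_q=11/2 → seg 2, τ=3/2; S=-5+-13978/3657·τ+3384/1219·τ²+-520/1219·τ³=-7225/1219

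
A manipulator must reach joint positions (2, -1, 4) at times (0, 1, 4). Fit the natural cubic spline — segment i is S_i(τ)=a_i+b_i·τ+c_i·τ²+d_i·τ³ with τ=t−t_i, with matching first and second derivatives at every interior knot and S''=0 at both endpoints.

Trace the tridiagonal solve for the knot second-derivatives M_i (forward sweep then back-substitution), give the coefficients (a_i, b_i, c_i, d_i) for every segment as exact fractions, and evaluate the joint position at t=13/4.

  seg 0: a=2 b=-43/12 c=0 d=7/12
  seg 1: a=-1 b=-11/6 c=7/4 d=-7/36
S(13/4) = 389/256

Δ: Δ0=-3, Δ1=5/3
row 1: diag=8, rhs=28; c'=3/8, d'=7/2
back: M1=7/2
M: M0=0, M1=7/2, M2=0
seg 0: a=2, c=M0/2=0, d=(M1−M0)/(6·1)=7/12, b=Δ0−h0·(2M0+M1)/6=-43/12
seg 1: a=-1, c=M1/2=7/4, d=(M2−M1)/(6·3)=-7/36, b=Δ1−h1·(2M1+M2)/6=-11/6
t_q=13/4 → seg 1, τ=9/4; S=-1+-11/6·τ+7/4·τ²+-7/36·τ³=389/256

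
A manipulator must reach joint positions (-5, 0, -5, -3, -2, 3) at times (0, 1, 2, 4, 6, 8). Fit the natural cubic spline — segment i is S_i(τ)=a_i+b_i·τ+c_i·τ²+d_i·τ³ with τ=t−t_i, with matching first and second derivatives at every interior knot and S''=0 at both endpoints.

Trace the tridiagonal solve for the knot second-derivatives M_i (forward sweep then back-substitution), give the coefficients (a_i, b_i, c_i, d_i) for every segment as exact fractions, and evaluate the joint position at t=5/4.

Δ: Δ0=5, Δ1=-5, Δ2=1, Δ3=1/2, Δ4=5/2
row 1: diag=4, rhs=-60; c'=1/4, d'=-15
row 2: denom=6−1·1/4=23/4; d'=(36−1·-15)/(23/4)=204/23
row 3: denom=8−2·8/23=168/23; d'=(-3−2·204/23)/(168/23)=-159/56
row 4: denom=8−2·23/84=313/42; d'=(12−2·-159/56)/(313/42)=1485/626
back: M4=1485/626
back: M3=-159/56−23/84·1485/626=-1092/313
back: M2=204/23−8/23·-1092/313=3156/313
back: M1=-15−1/4·3156/313=-5484/313
M: M0=0, M1=-5484/313, M2=3156/313, M3=-1092/313, M4=1485/626, M5=0
seg 0: a=-5, c=M0/2=0, d=(M1−M0)/(6·1)=-914/313, b=Δ0−h0·(2M0+M1)/6=2479/313
seg 1: a=0, c=M1/2=-2742/313, d=(M2−M1)/(6·1)=1440/313, b=Δ1−h1·(2M1+M2)/6=-263/313
seg 2: a=-5, c=M2/2=1578/313, d=(M3−M2)/(6·2)=-354/313, b=Δ2−h2·(2M2+M3)/6=-1427/313
seg 3: a=-3, c=M3/2=-546/313, d=(M4−M3)/(6·2)=1223/2504, b=Δ3−h3·(2M3+M4)/6=637/313
seg 4: a=-2, c=M4/2=1485/1252, d=(M5−M4)/(6·2)=-495/2504, b=Δ4−h4·(2M4+M5)/6=575/626
t_q=5/4 → seg 1, τ=1/4; S=0+-263/313·τ+-2742/313·τ²+1440/313·τ³=-1717/2504

  seg 0: a=-5 b=2479/313 c=0 d=-914/313
  seg 1: a=0 b=-263/313 c=-2742/313 d=1440/313
  seg 2: a=-5 b=-1427/313 c=1578/313 d=-354/313
  seg 3: a=-3 b=637/313 c=-546/313 d=1223/2504
  seg 4: a=-2 b=575/626 c=1485/1252 d=-495/2504
S(5/4) = -1717/2504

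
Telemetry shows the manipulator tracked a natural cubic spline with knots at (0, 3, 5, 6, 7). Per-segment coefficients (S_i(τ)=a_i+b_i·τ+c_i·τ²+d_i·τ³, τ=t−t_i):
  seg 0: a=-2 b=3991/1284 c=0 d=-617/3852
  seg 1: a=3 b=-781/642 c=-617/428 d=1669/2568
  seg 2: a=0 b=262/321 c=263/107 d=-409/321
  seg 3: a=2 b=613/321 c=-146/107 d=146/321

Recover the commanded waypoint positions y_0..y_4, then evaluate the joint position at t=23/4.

y_0 = S_0(0) = a_0 = -2
y_1 = S_1(0) = a_1 = 3
y_2 = S_2(0) = a_2 = 0
y_3 = S_3(0) = a_3 = 2
y_4 = S_3(1) = 3
t_q=23/4 is in segment 2 (τ=3/4); S_2(τ)=9979/6848

y_0=-2 y_1=3 y_2=0 y_3=2 y_4=3
S(23/4) = 9979/6848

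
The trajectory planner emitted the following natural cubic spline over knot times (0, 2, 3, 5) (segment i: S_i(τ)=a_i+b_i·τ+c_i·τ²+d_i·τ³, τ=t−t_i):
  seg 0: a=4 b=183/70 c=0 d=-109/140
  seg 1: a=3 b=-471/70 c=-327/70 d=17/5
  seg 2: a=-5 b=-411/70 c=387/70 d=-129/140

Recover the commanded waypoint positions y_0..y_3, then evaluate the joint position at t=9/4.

y_0 = S_0(0) = a_0 = 4
y_1 = S_1(0) = a_1 = 3
y_2 = S_2(0) = a_2 = -5
y_3 = S_2(2) = -2
t_q=9/4 is in segment 1 (τ=1/4); S_1(τ)=2417/2240

y_0=4 y_1=3 y_2=-5 y_3=-2
S(9/4) = 2417/2240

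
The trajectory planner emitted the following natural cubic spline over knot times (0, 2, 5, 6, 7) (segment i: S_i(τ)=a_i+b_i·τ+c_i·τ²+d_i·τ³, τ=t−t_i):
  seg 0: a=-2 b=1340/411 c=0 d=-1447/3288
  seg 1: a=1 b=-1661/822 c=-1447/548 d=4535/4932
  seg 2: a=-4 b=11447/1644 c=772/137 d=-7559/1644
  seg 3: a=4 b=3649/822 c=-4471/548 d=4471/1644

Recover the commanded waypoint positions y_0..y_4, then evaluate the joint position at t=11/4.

y_0=-2 y_1=1 y_2=-4 y_3=4 y_4=3
S(11/4) = -56567/35072

y_0 = S_0(0) = a_0 = -2
y_1 = S_1(0) = a_1 = 1
y_2 = S_2(0) = a_2 = -4
y_3 = S_3(0) = a_3 = 4
y_4 = S_3(1) = 3
t_q=11/4 is in segment 1 (τ=3/4); S_1(τ)=-56567/35072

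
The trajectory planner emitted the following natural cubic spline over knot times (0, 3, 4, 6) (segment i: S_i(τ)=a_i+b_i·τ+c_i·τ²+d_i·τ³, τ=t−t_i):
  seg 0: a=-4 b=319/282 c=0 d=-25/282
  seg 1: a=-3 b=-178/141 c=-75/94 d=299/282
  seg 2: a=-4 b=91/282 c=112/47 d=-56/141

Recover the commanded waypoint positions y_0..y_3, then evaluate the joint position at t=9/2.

y_0=-4 y_1=-3 y_2=-4 y_3=3
S(9/2) = -619/188

y_0 = S_0(0) = a_0 = -4
y_1 = S_1(0) = a_1 = -3
y_2 = S_2(0) = a_2 = -4
y_3 = S_2(2) = 3
t_q=9/2 is in segment 2 (τ=1/2); S_2(τ)=-619/188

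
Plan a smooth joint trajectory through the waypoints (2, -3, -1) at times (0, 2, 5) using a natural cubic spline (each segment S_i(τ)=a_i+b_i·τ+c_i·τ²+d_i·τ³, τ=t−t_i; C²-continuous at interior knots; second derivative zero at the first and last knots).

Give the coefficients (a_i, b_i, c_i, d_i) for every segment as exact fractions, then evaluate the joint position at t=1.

Δ: Δ0=-5/2, Δ1=2/3
row 1: diag=10, rhs=19; c'=3/10, d'=19/10
back: M1=19/10
M: M0=0, M1=19/10, M2=0
seg 0: a=2, c=M0/2=0, d=(M1−M0)/(6·2)=19/120, b=Δ0−h0·(2M0+M1)/6=-47/15
seg 1: a=-3, c=M1/2=19/20, d=(M2−M1)/(6·3)=-19/180, b=Δ1−h1·(2M1+M2)/6=-37/30
t_q=1 → seg 0, τ=1; S=2+-47/15·τ+0·τ²+19/120·τ³=-39/40

  seg 0: a=2 b=-47/15 c=0 d=19/120
  seg 1: a=-3 b=-37/30 c=19/20 d=-19/180
S(1) = -39/40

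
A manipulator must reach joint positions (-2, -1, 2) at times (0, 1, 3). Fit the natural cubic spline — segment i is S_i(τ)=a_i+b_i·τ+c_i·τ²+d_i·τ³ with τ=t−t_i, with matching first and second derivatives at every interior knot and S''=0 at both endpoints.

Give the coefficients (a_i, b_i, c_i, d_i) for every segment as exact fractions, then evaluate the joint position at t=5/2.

  seg 0: a=-2 b=11/12 c=0 d=1/12
  seg 1: a=-1 b=7/6 c=1/4 d=-1/24
S(5/2) = 75/64

Δ: Δ0=1, Δ1=3/2
row 1: diag=6, rhs=3; c'=1/3, d'=1/2
back: M1=1/2
M: M0=0, M1=1/2, M2=0
seg 0: a=-2, c=M0/2=0, d=(M1−M0)/(6·1)=1/12, b=Δ0−h0·(2M0+M1)/6=11/12
seg 1: a=-1, c=M1/2=1/4, d=(M2−M1)/(6·2)=-1/24, b=Δ1−h1·(2M1+M2)/6=7/6
t_q=5/2 → seg 1, τ=3/2; S=-1+7/6·τ+1/4·τ²+-1/24·τ³=75/64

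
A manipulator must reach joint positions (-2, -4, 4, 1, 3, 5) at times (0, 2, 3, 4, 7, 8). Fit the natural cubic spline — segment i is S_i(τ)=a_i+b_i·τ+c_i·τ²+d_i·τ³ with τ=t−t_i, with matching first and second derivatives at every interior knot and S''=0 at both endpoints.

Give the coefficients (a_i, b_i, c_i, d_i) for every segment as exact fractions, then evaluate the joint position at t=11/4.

  seg 0: a=-2 b=-18881/3651 c=0 d=7615/7302
  seg 1: a=-4 b=26809/3651 c=7615/1217 d=-20446/3651
  seg 2: a=4 b=11161/3651 c=-12831/1217 d=16379/3651
  seg 3: a=1 b=-16688/3651 c=3548/1217 d=-4270/10953
  seg 4: a=3 b=8746/3651 c=-722/1217 d=722/3651
S(11/4) = 103759/38944

Δ: Δ0=-1, Δ1=8, Δ2=-3, Δ3=2/3, Δ4=2
row 1: diag=6, rhs=54; c'=1/6, d'=9
row 2: denom=4−1·1/6=23/6; d'=(-66−1·9)/(23/6)=-450/23
row 3: denom=8−1·6/23=178/23; d'=(22−1·-450/23)/(178/23)=478/89
row 4: denom=8−3·69/178=1217/178; d'=(8−3·478/89)/(1217/178)=-1444/1217
back: M4=-1444/1217
back: M3=478/89−69/178·-1444/1217=7096/1217
back: M2=-450/23−6/23·7096/1217=-25662/1217
back: M1=9−1/6·-25662/1217=15230/1217
M: M0=0, M1=15230/1217, M2=-25662/1217, M3=7096/1217, M4=-1444/1217, M5=0
seg 0: a=-2, c=M0/2=0, d=(M1−M0)/(6·2)=7615/7302, b=Δ0−h0·(2M0+M1)/6=-18881/3651
seg 1: a=-4, c=M1/2=7615/1217, d=(M2−M1)/(6·1)=-20446/3651, b=Δ1−h1·(2M1+M2)/6=26809/3651
seg 2: a=4, c=M2/2=-12831/1217, d=(M3−M2)/(6·1)=16379/3651, b=Δ2−h2·(2M2+M3)/6=11161/3651
seg 3: a=1, c=M3/2=3548/1217, d=(M4−M3)/(6·3)=-4270/10953, b=Δ3−h3·(2M3+M4)/6=-16688/3651
seg 4: a=3, c=M4/2=-722/1217, d=(M5−M4)/(6·1)=722/3651, b=Δ4−h4·(2M4+M5)/6=8746/3651
t_q=11/4 → seg 1, τ=3/4; S=-4+26809/3651·τ+7615/1217·τ²+-20446/3651·τ³=103759/38944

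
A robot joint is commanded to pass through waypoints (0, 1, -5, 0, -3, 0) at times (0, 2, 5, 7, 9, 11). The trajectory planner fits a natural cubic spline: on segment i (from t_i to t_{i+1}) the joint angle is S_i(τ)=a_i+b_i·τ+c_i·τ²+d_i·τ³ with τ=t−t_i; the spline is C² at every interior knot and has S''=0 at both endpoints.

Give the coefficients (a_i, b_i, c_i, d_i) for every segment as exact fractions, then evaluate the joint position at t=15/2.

Δ: Δ0=1/2, Δ1=-2, Δ2=5/2, Δ3=-3/2, Δ4=3/2
row 1: diag=10, rhs=-15; c'=3/10, d'=-3/2
row 2: denom=10−3·3/10=91/10; d'=(27−3·-3/2)/(91/10)=45/13
row 3: denom=8−2·20/91=688/91; d'=(-24−2·45/13)/(688/91)=-1407/344
row 4: denom=8−2·91/344=1285/172; d'=(18−2·-1407/344)/(1285/172)=4503/1285
back: M4=4503/1285
back: M3=-1407/344−91/344·4503/1285=-6447/1285
back: M2=45/13−20/91·-6447/1285=1173/257
back: M1=-3/2−3/10·1173/257=-3687/1285
M: M0=0, M1=-3687/1285, M2=1173/257, M3=-6447/1285, M4=4503/1285, M5=0
seg 0: a=0, c=M0/2=0, d=(M1−M0)/(6·2)=-1229/5140, b=Δ0−h0·(2M0+M1)/6=3743/2570
seg 1: a=1, c=M1/2=-3687/2570, d=(M2−M1)/(6·3)=1592/3855, b=Δ1−h1·(2M1+M2)/6=-3631/2570
seg 2: a=-5, c=M2/2=1173/514, d=(M3−M2)/(6·2)=-1026/1285, b=Δ2−h2·(2M2+M3)/6=2903/2570
seg 3: a=0, c=M3/2=-6447/2570, d=(M4−M3)/(6·2)=365/514, b=Δ3−h3·(2M3+M4)/6=1739/2570
seg 4: a=-3, c=M4/2=4503/2570, d=(M5−M4)/(6·2)=-1501/5140, b=Δ4−h4·(2M4+M5)/6=-2149/2570
t_q=15/2 → seg 3, τ=1/2; S=0+1739/2570·τ+-6447/2570·τ²+365/514·τ³=-4113/20560

  seg 0: a=0 b=3743/2570 c=0 d=-1229/5140
  seg 1: a=1 b=-3631/2570 c=-3687/2570 d=1592/3855
  seg 2: a=-5 b=2903/2570 c=1173/514 d=-1026/1285
  seg 3: a=0 b=1739/2570 c=-6447/2570 d=365/514
  seg 4: a=-3 b=-2149/2570 c=4503/2570 d=-1501/5140
S(15/2) = -4113/20560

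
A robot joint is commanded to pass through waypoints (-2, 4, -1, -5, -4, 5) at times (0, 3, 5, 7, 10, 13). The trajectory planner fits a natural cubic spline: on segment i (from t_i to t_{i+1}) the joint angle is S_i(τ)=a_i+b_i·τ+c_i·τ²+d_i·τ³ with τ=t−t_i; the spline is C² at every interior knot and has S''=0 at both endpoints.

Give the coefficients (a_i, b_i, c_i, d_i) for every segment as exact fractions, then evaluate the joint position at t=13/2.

Δ: Δ0=2, Δ1=-5/2, Δ2=-2, Δ3=1/3, Δ4=3
row 1: diag=10, rhs=-27; c'=1/5, d'=-27/10
row 2: denom=8−2·1/5=38/5; d'=(3−2·-27/10)/(38/5)=21/19
row 3: denom=10−2·5/19=180/19; d'=(14−2·21/19)/(180/19)=56/45
row 4: denom=12−3·19/60=221/20; d'=(16−3·56/45)/(221/20)=736/663
back: M4=736/663
back: M3=56/45−19/60·736/663=592/663
back: M2=21/19−5/19·592/663=577/663
back: M1=-27/10−1/5·577/663=-3811/1326
M: M0=0, M1=-3811/1326, M2=577/663, M3=592/663, M4=736/663, M5=0
seg 0: a=-2, c=M0/2=0, d=(M1−M0)/(6·3)=-3811/23868, b=Δ0−h0·(2M0+M1)/6=9115/2652
seg 1: a=4, c=M1/2=-3811/2652, d=(M2−M1)/(6·2)=1655/5304, b=Δ1−h1·(2M1+M2)/6=-1159/1326
seg 2: a=-1, c=M2/2=577/1326, d=(M3−M2)/(6·2)=5/2652, b=Δ2−h2·(2M2+M3)/6=-636/221
seg 3: a=-5, c=M3/2=296/663, d=(M4−M3)/(6·3)=8/663, b=Δ3−h3·(2M3+M4)/6=-739/663
seg 4: a=-4, c=M4/2=368/663, d=(M5−M4)/(6·3)=-368/5967, b=Δ4−h4·(2M4+M5)/6=1253/663
t_q=13/2 → seg 2, τ=3/2; S=-1+-636/221·τ+577/1326·τ²+5/2652·τ³=-30631/7072

  seg 0: a=-2 b=9115/2652 c=0 d=-3811/23868
  seg 1: a=4 b=-1159/1326 c=-3811/2652 d=1655/5304
  seg 2: a=-1 b=-636/221 c=577/1326 d=5/2652
  seg 3: a=-5 b=-739/663 c=296/663 d=8/663
  seg 4: a=-4 b=1253/663 c=368/663 d=-368/5967
S(13/2) = -30631/7072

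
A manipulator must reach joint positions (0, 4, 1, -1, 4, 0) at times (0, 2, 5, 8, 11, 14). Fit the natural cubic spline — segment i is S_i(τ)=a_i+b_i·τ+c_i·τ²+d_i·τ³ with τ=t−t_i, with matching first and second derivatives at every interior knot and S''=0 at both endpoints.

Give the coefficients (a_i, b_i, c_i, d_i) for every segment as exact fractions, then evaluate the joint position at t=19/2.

  seg 0: a=0 b=4054/1545 c=0 d=-241/1545
  seg 1: a=4 b=1162/1545 c=-482/515 d=1631/13905
  seg 2: a=1 b=-2621/1545 c=37/309 d=1036/13905
  seg 3: a=-1 b=1597/1545 c=407/515 d=-179/927
  seg 4: a=4 b=868/1545 c=-488/515 d=488/4635
S(19/2) = 6909/4120

Δ: Δ0=2, Δ1=-1, Δ2=-2/3, Δ3=5/3, Δ4=-4/3
row 1: diag=10, rhs=-18; c'=3/10, d'=-9/5
row 2: denom=12−3·3/10=111/10; d'=(2−3·-9/5)/(111/10)=2/3
row 3: denom=12−3·10/37=414/37; d'=(14−3·2/3)/(414/37)=74/69
row 4: denom=12−3·37/138=515/46; d'=(-18−3·74/69)/(515/46)=-976/515
back: M4=-976/515
back: M3=74/69−37/138·-976/515=814/515
back: M2=2/3−10/37·814/515=74/309
back: M1=-9/5−3/10·74/309=-964/515
M: M0=0, M1=-964/515, M2=74/309, M3=814/515, M4=-976/515, M5=0
seg 0: a=0, c=M0/2=0, d=(M1−M0)/(6·2)=-241/1545, b=Δ0−h0·(2M0+M1)/6=4054/1545
seg 1: a=4, c=M1/2=-482/515, d=(M2−M1)/(6·3)=1631/13905, b=Δ1−h1·(2M1+M2)/6=1162/1545
seg 2: a=1, c=M2/2=37/309, d=(M3−M2)/(6·3)=1036/13905, b=Δ2−h2·(2M2+M3)/6=-2621/1545
seg 3: a=-1, c=M3/2=407/515, d=(M4−M3)/(6·3)=-179/927, b=Δ3−h3·(2M3+M4)/6=1597/1545
seg 4: a=4, c=M4/2=-488/515, d=(M5−M4)/(6·3)=488/4635, b=Δ4−h4·(2M4+M5)/6=868/1545
t_q=19/2 → seg 3, τ=3/2; S=-1+1597/1545·τ+407/515·τ²+-179/927·τ³=6909/4120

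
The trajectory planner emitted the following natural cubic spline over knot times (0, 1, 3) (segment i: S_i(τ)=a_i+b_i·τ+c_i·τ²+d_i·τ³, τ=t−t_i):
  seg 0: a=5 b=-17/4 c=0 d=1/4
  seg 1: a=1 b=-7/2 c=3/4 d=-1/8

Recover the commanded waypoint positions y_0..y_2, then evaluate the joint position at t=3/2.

y_0=5 y_1=1 y_2=-4
S(3/2) = -37/64

y_0 = S_0(0) = a_0 = 5
y_1 = S_1(0) = a_1 = 1
y_2 = S_1(2) = -4
t_q=3/2 is in segment 1 (τ=1/2); S_1(τ)=-37/64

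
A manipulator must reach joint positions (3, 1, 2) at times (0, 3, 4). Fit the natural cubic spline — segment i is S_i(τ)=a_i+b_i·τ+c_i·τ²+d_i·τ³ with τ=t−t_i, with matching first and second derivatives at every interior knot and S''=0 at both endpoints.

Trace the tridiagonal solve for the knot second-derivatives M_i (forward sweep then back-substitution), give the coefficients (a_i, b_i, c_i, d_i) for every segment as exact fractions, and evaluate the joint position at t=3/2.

Δ: Δ0=-2/3, Δ1=1
row 1: diag=8, rhs=10; c'=1/8, d'=5/4
back: M1=5/4
M: M0=0, M1=5/4, M2=0
seg 0: a=3, c=M0/2=0, d=(M1−M0)/(6·3)=5/72, b=Δ0−h0·(2M0+M1)/6=-31/24
seg 1: a=1, c=M1/2=5/8, d=(M2−M1)/(6·1)=-5/24, b=Δ1−h1·(2M1+M2)/6=7/12
t_q=3/2 → seg 0, τ=3/2; S=3+-31/24·τ+0·τ²+5/72·τ³=83/64

  seg 0: a=3 b=-31/24 c=0 d=5/72
  seg 1: a=1 b=7/12 c=5/8 d=-5/24
S(3/2) = 83/64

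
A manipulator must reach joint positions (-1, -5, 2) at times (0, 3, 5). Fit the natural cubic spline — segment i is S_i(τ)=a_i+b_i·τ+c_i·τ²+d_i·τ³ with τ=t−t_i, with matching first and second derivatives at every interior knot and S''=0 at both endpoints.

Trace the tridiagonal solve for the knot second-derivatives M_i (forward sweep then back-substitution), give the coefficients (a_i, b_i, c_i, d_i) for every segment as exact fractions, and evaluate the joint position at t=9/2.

Δ: Δ0=-4/3, Δ1=7/2
row 1: diag=10, rhs=29; c'=1/5, d'=29/10
back: M1=29/10
M: M0=0, M1=29/10, M2=0
seg 0: a=-1, c=M0/2=0, d=(M1−M0)/(6·3)=29/180, b=Δ0−h0·(2M0+M1)/6=-167/60
seg 1: a=-5, c=M1/2=29/20, d=(M2−M1)/(6·2)=-29/120, b=Δ1−h1·(2M1+M2)/6=47/30
t_q=9/2 → seg 1, τ=3/2; S=-5+47/30·τ+29/20·τ²+-29/120·τ³=-13/64

  seg 0: a=-1 b=-167/60 c=0 d=29/180
  seg 1: a=-5 b=47/30 c=29/20 d=-29/120
S(9/2) = -13/64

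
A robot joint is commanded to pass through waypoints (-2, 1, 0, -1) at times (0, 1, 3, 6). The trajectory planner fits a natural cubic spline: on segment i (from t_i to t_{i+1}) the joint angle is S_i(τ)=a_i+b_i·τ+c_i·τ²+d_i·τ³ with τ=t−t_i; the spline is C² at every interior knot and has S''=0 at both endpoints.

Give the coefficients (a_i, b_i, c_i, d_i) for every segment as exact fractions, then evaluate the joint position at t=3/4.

  seg 0: a=-2 b=305/84 c=0 d=-53/84
  seg 1: a=1 b=73/42 c=-53/28 d=65/168
  seg 2: a=0 b=-25/21 c=3/7 d=-1/21
S(3/4) = 117/256

Δ: Δ0=3, Δ1=-1/2, Δ2=-1/3
row 1: diag=6, rhs=-21; c'=1/3, d'=-7/2
row 2: denom=10−2·1/3=28/3; d'=(1−2·-7/2)/(28/3)=6/7
back: M2=6/7
back: M1=-7/2−1/3·6/7=-53/14
M: M0=0, M1=-53/14, M2=6/7, M3=0
seg 0: a=-2, c=M0/2=0, d=(M1−M0)/(6·1)=-53/84, b=Δ0−h0·(2M0+M1)/6=305/84
seg 1: a=1, c=M1/2=-53/28, d=(M2−M1)/(6·2)=65/168, b=Δ1−h1·(2M1+M2)/6=73/42
seg 2: a=0, c=M2/2=3/7, d=(M3−M2)/(6·3)=-1/21, b=Δ2−h2·(2M2+M3)/6=-25/21
t_q=3/4 → seg 0, τ=3/4; S=-2+305/84·τ+0·τ²+-53/84·τ³=117/256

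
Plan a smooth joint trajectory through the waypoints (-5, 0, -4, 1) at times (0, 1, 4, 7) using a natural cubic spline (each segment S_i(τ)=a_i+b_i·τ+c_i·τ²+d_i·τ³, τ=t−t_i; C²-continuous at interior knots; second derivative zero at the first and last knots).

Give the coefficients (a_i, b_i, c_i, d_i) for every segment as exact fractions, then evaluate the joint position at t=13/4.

Δ: Δ0=5, Δ1=-4/3, Δ2=5/3
row 1: diag=8, rhs=-38; c'=3/8, d'=-19/4
row 2: denom=12−3·3/8=87/8; d'=(18−3·-19/4)/(87/8)=86/29
back: M2=86/29
back: M1=-19/4−3/8·86/29=-170/29
M: M0=0, M1=-170/29, M2=86/29, M3=0
seg 0: a=-5, c=M0/2=0, d=(M1−M0)/(6·1)=-85/87, b=Δ0−h0·(2M0+M1)/6=520/87
seg 1: a=0, c=M1/2=-85/29, d=(M2−M1)/(6·3)=128/261, b=Δ1−h1·(2M1+M2)/6=265/87
seg 2: a=-4, c=M2/2=43/29, d=(M3−M2)/(6·3)=-43/261, b=Δ2−h2·(2M2+M3)/6=-113/87
t_q=13/4 → seg 1, τ=9/4; S=0+265/87·τ+-85/29·τ²+128/261·τ³=-1113/464

  seg 0: a=-5 b=520/87 c=0 d=-85/87
  seg 1: a=0 b=265/87 c=-85/29 d=128/261
  seg 2: a=-4 b=-113/87 c=43/29 d=-43/261
S(13/4) = -1113/464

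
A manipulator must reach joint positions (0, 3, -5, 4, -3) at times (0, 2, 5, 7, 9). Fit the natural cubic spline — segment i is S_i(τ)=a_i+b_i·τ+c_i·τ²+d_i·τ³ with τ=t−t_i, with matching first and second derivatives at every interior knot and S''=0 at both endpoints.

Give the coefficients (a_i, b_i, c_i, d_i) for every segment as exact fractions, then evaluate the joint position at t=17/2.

  seg 0: a=0 b=1579/516 c=0 d=-805/2064
  seg 1: a=3 b=-209/129 c=-805/344 d=685/1032
  seg 2: a=-5 b=2333/1032 c=625/172 d=-5189/4128
  seg 3: a=4 b=883/516 c=-2689/688 d=2689/4128
S(17/2) = -315/11008

Δ: Δ0=3/2, Δ1=-8/3, Δ2=9/2, Δ3=-7/2
row 1: diag=10, rhs=-25; c'=3/10, d'=-5/2
row 2: denom=10−3·3/10=91/10; d'=(43−3·-5/2)/(91/10)=505/91
row 3: denom=8−2·20/91=688/91; d'=(-48−2·505/91)/(688/91)=-2689/344
back: M3=-2689/344
back: M2=505/91−20/91·-2689/344=625/86
back: M1=-5/2−3/10·625/86=-805/172
M: M0=0, M1=-805/172, M2=625/86, M3=-2689/344, M4=0
seg 0: a=0, c=M0/2=0, d=(M1−M0)/(6·2)=-805/2064, b=Δ0−h0·(2M0+M1)/6=1579/516
seg 1: a=3, c=M1/2=-805/344, d=(M2−M1)/(6·3)=685/1032, b=Δ1−h1·(2M1+M2)/6=-209/129
seg 2: a=-5, c=M2/2=625/172, d=(M3−M2)/(6·2)=-5189/4128, b=Δ2−h2·(2M2+M3)/6=2333/1032
seg 3: a=4, c=M3/2=-2689/688, d=(M4−M3)/(6·2)=2689/4128, b=Δ3−h3·(2M3+M4)/6=883/516
t_q=17/2 → seg 3, τ=3/2; S=4+883/516·τ+-2689/688·τ²+2689/4128·τ³=-315/11008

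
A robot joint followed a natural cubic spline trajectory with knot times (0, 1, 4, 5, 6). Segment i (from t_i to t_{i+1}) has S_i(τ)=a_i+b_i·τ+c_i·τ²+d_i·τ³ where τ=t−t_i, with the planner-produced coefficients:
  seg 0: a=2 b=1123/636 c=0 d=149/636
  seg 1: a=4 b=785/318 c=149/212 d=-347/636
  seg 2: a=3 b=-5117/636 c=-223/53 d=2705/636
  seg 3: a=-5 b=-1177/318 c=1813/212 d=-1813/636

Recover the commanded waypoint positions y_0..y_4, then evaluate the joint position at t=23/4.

y_0=2 y_1=4 y_2=3 y_3=-5 y_4=-3
S(23/4) = -56553/13568

y_0 = S_0(0) = a_0 = 2
y_1 = S_1(0) = a_1 = 4
y_2 = S_2(0) = a_2 = 3
y_3 = S_3(0) = a_3 = -5
y_4 = S_3(1) = -3
t_q=23/4 is in segment 3 (τ=3/4); S_3(τ)=-56553/13568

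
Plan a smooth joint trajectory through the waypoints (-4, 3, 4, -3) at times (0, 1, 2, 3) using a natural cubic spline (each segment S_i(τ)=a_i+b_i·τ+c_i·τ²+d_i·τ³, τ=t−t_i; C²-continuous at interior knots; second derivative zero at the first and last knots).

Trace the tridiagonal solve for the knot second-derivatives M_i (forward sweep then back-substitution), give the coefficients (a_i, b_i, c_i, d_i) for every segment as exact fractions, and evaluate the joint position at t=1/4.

Δ: Δ0=7, Δ1=1, Δ2=-7
row 1: diag=4, rhs=-36; c'=1/4, d'=-9
row 2: denom=4−1·1/4=15/4; d'=(-48−1·-9)/(15/4)=-52/5
back: M2=-52/5
back: M1=-9−1/4·-52/5=-32/5
M: M0=0, M1=-32/5, M2=-52/5, M3=0
seg 0: a=-4, c=M0/2=0, d=(M1−M0)/(6·1)=-16/15, b=Δ0−h0·(2M0+M1)/6=121/15
seg 1: a=3, c=M1/2=-16/5, d=(M2−M1)/(6·1)=-2/3, b=Δ1−h1·(2M1+M2)/6=73/15
seg 2: a=4, c=M2/2=-26/5, d=(M3−M2)/(6·1)=26/15, b=Δ2−h2·(2M2+M3)/6=-53/15
t_q=1/4 → seg 0, τ=1/4; S=-4+121/15·τ+0·τ²+-16/15·τ³=-2

  seg 0: a=-4 b=121/15 c=0 d=-16/15
  seg 1: a=3 b=73/15 c=-16/5 d=-2/3
  seg 2: a=4 b=-53/15 c=-26/5 d=26/15
S(1/4) = -2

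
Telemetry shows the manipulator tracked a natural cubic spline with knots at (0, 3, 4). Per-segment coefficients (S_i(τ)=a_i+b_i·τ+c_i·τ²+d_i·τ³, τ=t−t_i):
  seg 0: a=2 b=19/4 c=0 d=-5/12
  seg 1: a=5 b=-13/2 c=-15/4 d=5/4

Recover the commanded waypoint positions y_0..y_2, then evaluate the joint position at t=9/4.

y_0=2 y_1=5 y_2=-4
S(9/4) = 2033/256

y_0 = S_0(0) = a_0 = 2
y_1 = S_1(0) = a_1 = 5
y_2 = S_1(1) = -4
t_q=9/4 is in segment 0 (τ=9/4); S_0(τ)=2033/256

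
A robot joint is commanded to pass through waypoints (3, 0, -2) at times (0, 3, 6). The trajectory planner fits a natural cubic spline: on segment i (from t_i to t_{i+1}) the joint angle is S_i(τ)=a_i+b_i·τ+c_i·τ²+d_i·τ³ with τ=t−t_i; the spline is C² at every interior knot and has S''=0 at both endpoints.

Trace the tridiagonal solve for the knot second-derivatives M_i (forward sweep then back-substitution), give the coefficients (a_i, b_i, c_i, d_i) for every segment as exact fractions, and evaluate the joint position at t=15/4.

Δ: Δ0=-1, Δ1=-2/3
row 1: diag=12, rhs=2; c'=1/4, d'=1/6
back: M1=1/6
M: M0=0, M1=1/6, M2=0
seg 0: a=3, c=M0/2=0, d=(M1−M0)/(6·3)=1/108, b=Δ0−h0·(2M0+M1)/6=-13/12
seg 1: a=0, c=M1/2=1/12, d=(M2−M1)/(6·3)=-1/108, b=Δ1−h1·(2M1+M2)/6=-5/6
t_q=15/4 → seg 1, τ=3/4; S=0+-5/6·τ+1/12·τ²+-1/108·τ³=-149/256

  seg 0: a=3 b=-13/12 c=0 d=1/108
  seg 1: a=0 b=-5/6 c=1/12 d=-1/108
S(15/4) = -149/256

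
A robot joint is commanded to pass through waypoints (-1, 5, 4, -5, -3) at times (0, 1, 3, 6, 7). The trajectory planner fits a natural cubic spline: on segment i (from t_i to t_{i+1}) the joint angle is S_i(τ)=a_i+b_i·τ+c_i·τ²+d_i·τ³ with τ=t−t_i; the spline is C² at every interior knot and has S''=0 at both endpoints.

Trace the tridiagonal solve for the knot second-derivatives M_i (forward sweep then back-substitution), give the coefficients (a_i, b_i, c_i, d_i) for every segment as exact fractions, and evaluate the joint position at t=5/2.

Δ: Δ0=6, Δ1=-1/2, Δ2=-3, Δ3=2
row 1: diag=6, rhs=-39; c'=1/3, d'=-13/2
row 2: denom=10−2·1/3=28/3; d'=(-15−2·-13/2)/(28/3)=-3/14
row 3: denom=8−3·9/28=197/28; d'=(30−3·-3/14)/(197/28)=858/197
back: M3=858/197
back: M2=-3/14−9/28·858/197=-318/197
back: M1=-13/2−1/3·-318/197=-2349/394
M: M0=0, M1=-2349/394, M2=-318/197, M3=858/197, M4=0
seg 0: a=-1, c=M0/2=0, d=(M1−M0)/(6·1)=-783/788, b=Δ0−h0·(2M0+M1)/6=5511/788
seg 1: a=5, c=M1/2=-2349/788, d=(M2−M1)/(6·2)=571/1576, b=Δ1−h1·(2M1+M2)/6=1581/394
seg 2: a=4, c=M2/2=-159/197, d=(M3−M2)/(6·3)=196/591, b=Δ2−h2·(2M2+M3)/6=-702/197
seg 3: a=-5, c=M3/2=429/197, d=(M4−M3)/(6·1)=-143/197, b=Δ3−h3·(2M3+M4)/6=108/197
t_q=5/2 → seg 1, τ=3/2; S=5+1581/394·τ+-2349/788·τ²+571/1576·τ³=69781/12608

  seg 0: a=-1 b=5511/788 c=0 d=-783/788
  seg 1: a=5 b=1581/394 c=-2349/788 d=571/1576
  seg 2: a=4 b=-702/197 c=-159/197 d=196/591
  seg 3: a=-5 b=108/197 c=429/197 d=-143/197
S(5/2) = 69781/12608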